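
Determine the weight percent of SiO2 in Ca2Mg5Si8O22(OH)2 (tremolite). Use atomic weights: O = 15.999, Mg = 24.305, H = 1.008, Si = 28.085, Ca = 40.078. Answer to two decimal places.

M(Ca2Mg5Si8O22(OH)2) = 812.353 g/mol; M(SiO2) = 60.083 g/mol.
Moles SiO2 per formula unit = 8 Si ÷ 1 = 8.0000.
SiO2 fraction = (8.0000 × 60.083) / 812.353 = 480.664/812.353 = 0.5917.

59.17 wt%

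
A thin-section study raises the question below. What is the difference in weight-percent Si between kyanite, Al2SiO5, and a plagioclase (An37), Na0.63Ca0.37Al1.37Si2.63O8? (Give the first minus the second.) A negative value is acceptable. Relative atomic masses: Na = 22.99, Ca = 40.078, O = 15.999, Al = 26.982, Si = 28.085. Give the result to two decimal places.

M(Al2SiO5) = 162.044 g/mol, so wt% Si = 28.085/162.044 × 100 = 17.33%.
M(Na0.63Ca0.37Al1.37Si2.63O8) = 268.133 g/mol, so wt% Si = 73.864/268.133 × 100 = 27.55%.
17.33 − 27.55 = -10.22 pp.

-10.22 percentage points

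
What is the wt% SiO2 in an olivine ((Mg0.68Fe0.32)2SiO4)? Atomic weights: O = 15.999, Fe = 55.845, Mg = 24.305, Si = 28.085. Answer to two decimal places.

Formula mass = 160.877 g/mol.
1 Si → 1.0000 mol SiO2 per formula unit; M(SiO2) = 60.083, so SiO2 mass = 60.083 g.
60.083/160.877 × 100 = 37.35 wt%.

37.35 wt%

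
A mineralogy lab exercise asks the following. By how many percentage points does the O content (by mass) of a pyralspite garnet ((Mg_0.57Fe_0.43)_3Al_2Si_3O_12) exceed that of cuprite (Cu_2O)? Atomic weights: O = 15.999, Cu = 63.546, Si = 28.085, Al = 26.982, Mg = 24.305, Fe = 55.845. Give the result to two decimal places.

32.08 percentage points

O in (Mg_0.57Fe_0.43)_3Al_2Si_3O_12: molar mass 443.809 g/mol; 12×15.999 = 191.988 g → 43.26 wt%.
O in Cu_2O: molar mass 143.091 g/mol; 1×15.999 = 15.999 g → 11.18 wt%.
Difference = 43.26 − 11.18 = 32.08 percentage points.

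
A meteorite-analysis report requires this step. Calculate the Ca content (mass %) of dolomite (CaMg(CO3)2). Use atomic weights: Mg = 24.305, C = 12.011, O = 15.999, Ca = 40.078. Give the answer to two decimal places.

Molar mass of CaMg(CO3)2: 1×40.078 + 1×24.305 + 2×12.011 + 6×15.999 = 184.399 g/mol.
Mass of Ca per formula unit: 1 × 40.078 = 40.078 g.
Weight fraction Ca = 40.078 / 184.399 = 0.2173.

21.73 mass %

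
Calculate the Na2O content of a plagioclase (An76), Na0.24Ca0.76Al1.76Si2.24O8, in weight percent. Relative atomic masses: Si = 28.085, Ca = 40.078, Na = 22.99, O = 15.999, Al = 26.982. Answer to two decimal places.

Formula mass = 274.368 g/mol.
0.24 Na → 0.1200 mol Na2O per formula unit; M(Na2O) = 61.979, so Na2O mass = 7.437 g.
7.437/274.368 × 100 = 2.71 wt%.

2.71 wt%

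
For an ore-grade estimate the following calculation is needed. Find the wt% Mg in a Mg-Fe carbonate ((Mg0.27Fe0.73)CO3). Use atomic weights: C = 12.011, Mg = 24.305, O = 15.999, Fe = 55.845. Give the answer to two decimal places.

6.11 mass %

Molar mass of (Mg0.27Fe0.73)CO3: 0.27*24.305 + 0.73*55.845 + 1*12.011 + 3*15.999 = 107.337 g/mol.
Mass of Mg per formula unit: 0.27 × 24.305 = 6.562 g.
Weight fraction Mg = 6.562 / 107.337 = 0.0611.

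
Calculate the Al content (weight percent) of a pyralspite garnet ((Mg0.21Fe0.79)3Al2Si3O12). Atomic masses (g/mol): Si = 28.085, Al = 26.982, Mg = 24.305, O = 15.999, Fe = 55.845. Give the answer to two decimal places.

11.29 weight percent

Formula mass = 0.63*24.305 + 2.37*55.845 + 2*26.982 + 3*28.085 + 12*15.999 = 477.872 g/mol, of which 53.964 g is Al.
So Al makes up 53.964/477.872 = 0.1129 of the mass, i.e. 11.29%.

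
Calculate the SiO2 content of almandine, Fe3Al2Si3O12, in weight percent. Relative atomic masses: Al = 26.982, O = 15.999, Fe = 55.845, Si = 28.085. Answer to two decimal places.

Formula mass = 497.742 g/mol.
3 Si → 3.0000 mol SiO2 per formula unit; M(SiO2) = 60.083, so SiO2 mass = 180.249 g.
180.249/497.742 × 100 = 36.21 wt%.

36.21 wt%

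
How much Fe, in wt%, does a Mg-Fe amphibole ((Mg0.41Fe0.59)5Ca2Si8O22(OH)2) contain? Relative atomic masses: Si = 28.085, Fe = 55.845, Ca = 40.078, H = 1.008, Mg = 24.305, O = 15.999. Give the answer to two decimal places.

18.20 wt%

Molar mass of (Mg0.41Fe0.59)5Ca2Si8O22(OH)2: 2.05*24.305 + 2.95*55.845 + 2*40.078 + 8*28.085 + 24*15.999 + 2*1.008 = 905.396 g/mol.
Mass of Fe per formula unit: 2.95 × 55.845 = 164.743 g.
Weight fraction Fe = 164.743 / 905.396 = 0.1820.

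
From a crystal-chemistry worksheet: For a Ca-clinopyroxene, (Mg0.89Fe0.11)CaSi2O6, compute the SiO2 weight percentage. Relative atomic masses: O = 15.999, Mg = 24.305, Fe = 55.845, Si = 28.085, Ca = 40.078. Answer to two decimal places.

54.62 wt%

Formula mass = 220.016 g/mol.
2 Si → 2.0000 mol SiO2 per formula unit; M(SiO2) = 60.083, so SiO2 mass = 120.166 g.
120.166/220.016 × 100 = 54.62 wt%.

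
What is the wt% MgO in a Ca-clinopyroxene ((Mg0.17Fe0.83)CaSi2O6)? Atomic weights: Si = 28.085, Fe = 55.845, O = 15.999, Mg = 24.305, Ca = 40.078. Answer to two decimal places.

Formula mass = 242.725 g/mol.
0.17 Mg → 0.1700 mol MgO per formula unit; M(MgO) = 40.304, so MgO mass = 6.852 g.
6.852/242.725 × 100 = 2.82 wt%.

2.82 wt%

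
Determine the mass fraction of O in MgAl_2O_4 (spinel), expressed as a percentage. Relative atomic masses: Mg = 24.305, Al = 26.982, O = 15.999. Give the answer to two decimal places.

44.98 wt%

M(MgAl_2O_4) = 142.265 g/mol.
O contributes 4 × 15.999 = 63.996 g per mole.
63.996/142.265 = 0.4498 → 44.98%.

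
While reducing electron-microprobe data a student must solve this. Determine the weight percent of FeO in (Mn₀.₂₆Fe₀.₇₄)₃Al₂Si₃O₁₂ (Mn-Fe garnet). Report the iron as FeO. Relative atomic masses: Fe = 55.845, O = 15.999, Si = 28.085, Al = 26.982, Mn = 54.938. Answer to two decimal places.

32.09 wt%

M((Mn₀.₂₆Fe₀.₇₄)₃Al₂Si₃O₁₂) = 497.035 g/mol; M(FeO) = 71.844 g/mol.
Moles FeO per formula unit = 2.22 Fe ÷ 1 = 2.2200.
FeO fraction = (2.2200 × 71.844) / 497.035 = 159.494/497.035 = 0.3209.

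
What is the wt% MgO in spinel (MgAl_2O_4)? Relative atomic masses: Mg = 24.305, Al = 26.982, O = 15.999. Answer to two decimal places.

M(MgAl_2O_4) = 142.265 g/mol; M(MgO) = 40.304 g/mol.
Moles MgO per formula unit = 1 Mg ÷ 1 = 1.0000.
MgO fraction = (1.0000 × 40.304) / 142.265 = 40.304/142.265 = 0.2833.

28.33 wt%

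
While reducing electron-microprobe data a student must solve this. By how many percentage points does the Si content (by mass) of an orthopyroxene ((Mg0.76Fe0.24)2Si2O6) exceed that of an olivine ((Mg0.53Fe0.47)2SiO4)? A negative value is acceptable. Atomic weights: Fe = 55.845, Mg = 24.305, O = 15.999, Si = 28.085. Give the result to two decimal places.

Si in (Mg0.76Fe0.24)2Si2O6: molar mass 215.913 g/mol; 2×28.085 = 56.170 g → 26.02 wt%.
Si in (Mg0.53Fe0.47)2SiO4: molar mass 170.339 g/mol; 1×28.085 = 28.085 g → 16.49 wt%.
Difference = 26.02 − 16.49 = 9.53 percentage points.

9.53 percentage points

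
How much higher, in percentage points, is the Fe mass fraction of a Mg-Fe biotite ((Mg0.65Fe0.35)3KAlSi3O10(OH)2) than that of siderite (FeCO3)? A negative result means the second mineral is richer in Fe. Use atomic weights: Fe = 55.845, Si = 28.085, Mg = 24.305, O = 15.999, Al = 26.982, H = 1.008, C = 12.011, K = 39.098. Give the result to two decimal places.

-35.18 percentage points

M((Mg0.65Fe0.35)3KAlSi3O10(OH)2) = 450.371 g/mol, so wt% Fe = 58.637/450.371 × 100 = 13.02%.
M(FeCO3) = 115.853 g/mol, so wt% Fe = 55.845/115.853 × 100 = 48.20%.
13.02 − 48.20 = -35.18 pp.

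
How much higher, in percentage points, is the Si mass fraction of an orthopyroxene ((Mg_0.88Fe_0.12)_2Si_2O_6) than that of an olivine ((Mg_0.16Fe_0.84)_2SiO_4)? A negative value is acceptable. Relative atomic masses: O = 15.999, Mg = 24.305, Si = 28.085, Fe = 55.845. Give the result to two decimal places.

12.46 percentage points

Si in (Mg_0.88Fe_0.12)_2Si_2O_6: molar mass 208.344 g/mol; 2×28.085 = 56.170 g → 26.96 wt%.
Si in (Mg_0.16Fe_0.84)_2SiO_4: molar mass 193.678 g/mol; 1×28.085 = 28.085 g → 14.50 wt%.
Difference = 26.96 − 14.50 = 12.46 percentage points.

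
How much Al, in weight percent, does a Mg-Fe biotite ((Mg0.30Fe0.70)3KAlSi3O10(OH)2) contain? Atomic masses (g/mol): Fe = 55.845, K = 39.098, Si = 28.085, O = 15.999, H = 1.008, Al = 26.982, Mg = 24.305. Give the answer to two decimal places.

Molar mass of (Mg0.30Fe0.70)3KAlSi3O10(OH)2: 0.90·24.305 + 2.10·55.845 + 1·39.098 + 1·26.982 + 3·28.085 + 12·15.999 + 2·1.008 = 483.488 g/mol.
Mass of Al per formula unit: 1 × 26.982 = 26.982 g.
Weight fraction Al = 26.982 / 483.488 = 0.0558.

5.58 weight percent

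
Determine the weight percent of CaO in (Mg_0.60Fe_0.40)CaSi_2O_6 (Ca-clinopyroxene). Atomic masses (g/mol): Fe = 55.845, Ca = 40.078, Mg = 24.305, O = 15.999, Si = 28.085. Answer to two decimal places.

24.47 wt%

Formula mass = 229.163 g/mol.
1 Ca → 1.0000 mol CaO per formula unit; M(CaO) = 56.077, so CaO mass = 56.077 g.
56.077/229.163 × 100 = 24.47 wt%.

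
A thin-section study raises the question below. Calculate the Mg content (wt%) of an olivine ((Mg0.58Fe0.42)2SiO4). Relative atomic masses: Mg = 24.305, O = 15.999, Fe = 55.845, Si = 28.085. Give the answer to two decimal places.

M((Mg0.58Fe0.42)2SiO4) = 167.185 g/mol.
Mg contributes 1.16 × 24.305 = 28.194 g per mole.
28.194/167.185 = 0.1686 → 16.86%.

16.86 wt%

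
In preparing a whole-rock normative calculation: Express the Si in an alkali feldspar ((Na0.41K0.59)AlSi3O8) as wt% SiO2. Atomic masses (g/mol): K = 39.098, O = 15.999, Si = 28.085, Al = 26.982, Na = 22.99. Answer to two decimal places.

Formula mass = 271.723 g/mol.
3 Si → 3.0000 mol SiO2 per formula unit; M(SiO2) = 60.083, so SiO2 mass = 180.249 g.
180.249/271.723 × 100 = 66.34 wt%.

66.34 wt%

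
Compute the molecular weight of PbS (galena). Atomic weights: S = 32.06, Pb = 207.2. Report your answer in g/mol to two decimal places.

M = 1*207.2 + 1*32.06

239.26 g/mol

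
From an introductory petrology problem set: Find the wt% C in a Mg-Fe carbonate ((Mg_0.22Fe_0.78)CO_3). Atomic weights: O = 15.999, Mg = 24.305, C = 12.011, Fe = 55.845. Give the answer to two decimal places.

M((Mg_0.22Fe_0.78)CO_3) = 108.914 g/mol.
C contributes 1 × 12.011 = 12.011 g per mole.
12.011/108.914 = 0.1103 → 11.03%.

11.03 wt%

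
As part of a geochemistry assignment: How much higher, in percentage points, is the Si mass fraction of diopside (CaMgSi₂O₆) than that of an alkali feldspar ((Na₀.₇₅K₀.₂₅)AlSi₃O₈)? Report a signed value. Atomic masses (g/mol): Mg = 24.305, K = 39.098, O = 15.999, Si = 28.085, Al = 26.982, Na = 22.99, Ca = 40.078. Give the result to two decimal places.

-5.71 percentage points

M(CaMgSi₂O₆) = 216.547 g/mol, so wt% Si = 56.170/216.547 × 100 = 25.94%.
M((Na₀.₇₅K₀.₂₅)AlSi₃O₈) = 266.246 g/mol, so wt% Si = 84.255/266.246 × 100 = 31.65%.
25.94 − 31.65 = -5.71 pp.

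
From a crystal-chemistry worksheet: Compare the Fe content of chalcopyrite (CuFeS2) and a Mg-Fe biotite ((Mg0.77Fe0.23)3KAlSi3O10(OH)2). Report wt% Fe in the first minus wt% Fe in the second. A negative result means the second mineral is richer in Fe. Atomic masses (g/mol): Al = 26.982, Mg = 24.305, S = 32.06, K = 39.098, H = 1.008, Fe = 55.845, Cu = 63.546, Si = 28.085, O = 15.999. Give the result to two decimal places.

21.65 percentage points

First mineral: 55.845 g Fe in 183.511 g formula = 30.43 wt% Fe.
Second mineral: 38.533 g Fe in 439.017 g formula = 8.78 wt% Fe.
30.43% − 8.78% gives a difference of 21.65 percentage points.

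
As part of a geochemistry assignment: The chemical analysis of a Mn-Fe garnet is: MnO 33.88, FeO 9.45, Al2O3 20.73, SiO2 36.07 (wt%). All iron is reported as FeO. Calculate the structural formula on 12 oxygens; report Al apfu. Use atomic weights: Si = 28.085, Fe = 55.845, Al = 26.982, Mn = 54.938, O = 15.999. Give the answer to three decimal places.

33.88 wt% MnO ÷ 70.937 g/mol = 0.47761 mol, giving 0.47761 Mn and 0.47761 O.
9.45 wt% FeO ÷ 71.844 g/mol = 0.13153 mol, giving 0.13153 Fe and 0.13153 O.
20.73 wt% Al2O3 ÷ 101.961 g/mol = 0.20331 mol, giving 0.40662 Al and 0.60993 O.
36.07 wt% SiO2 ÷ 60.083 g/mol = 0.60034 mol, giving 0.60034 Si and 1.20068 O.
Oxygen sums to 2.41975; scaling by 12/2.41975 = 4.95919 puts the formula on 12 O.
Al: 0.40662 × 4.95919 = 2.017 atoms per formula unit.

2.017 Al apfu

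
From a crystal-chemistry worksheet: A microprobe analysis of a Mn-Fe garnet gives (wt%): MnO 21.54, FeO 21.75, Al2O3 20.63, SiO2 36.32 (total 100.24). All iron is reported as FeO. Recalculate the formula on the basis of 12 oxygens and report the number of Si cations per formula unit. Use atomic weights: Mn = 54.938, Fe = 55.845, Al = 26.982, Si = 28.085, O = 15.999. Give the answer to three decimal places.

2.995 Si apfu

MnO: 21.54/70.937 = 0.30365 mol → 0.30365 mol Mn, 0.30365 mol O.
FeO: 21.75/71.844 = 0.30274 mol → 0.30274 mol Fe, 0.30274 mol O.
Al2O3: 20.63/101.961 = 0.20233 mol → 0.40466 mol Al, 0.60699 mol O.
SiO2: 36.32/60.083 = 0.60450 mol → 0.60450 mol Si, 1.20900 mol O.
Total oxygen = 2.42238 mol. Normalization factor = 12/2.42238 = 4.95381.
Si per 12 O = 0.60450 × 4.95381 = 2.995.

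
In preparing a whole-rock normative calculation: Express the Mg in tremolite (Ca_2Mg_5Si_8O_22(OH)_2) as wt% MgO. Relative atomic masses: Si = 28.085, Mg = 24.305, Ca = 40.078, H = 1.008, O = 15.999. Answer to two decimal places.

24.81 wt%

Formula mass = 812.353 g/mol.
5 Mg → 5.0000 mol MgO per formula unit; M(MgO) = 40.304, so MgO mass = 201.520 g.
201.520/812.353 × 100 = 24.81 wt%.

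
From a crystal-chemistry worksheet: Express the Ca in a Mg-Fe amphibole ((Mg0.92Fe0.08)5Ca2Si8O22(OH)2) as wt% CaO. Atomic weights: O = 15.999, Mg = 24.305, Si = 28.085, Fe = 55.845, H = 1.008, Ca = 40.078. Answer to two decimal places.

Molar mass of (Mg0.92Fe0.08)5Ca2Si8O22(OH)2 = 4.60×24.305 + 0.40×55.845 + 2×40.078 + 8×28.085 + 24×15.999 + 2×1.008 = 824.969 g/mol.
Each formula unit contains 2 Ca, equivalent to 2/1 = 2.0000 mol CaO.
M(CaO) = 1×40.078 + 1×15.999 = 56.077 g/mol.
Mass of CaO per formula unit = 2.0000 × 56.077 = 112.154 g.
CaO wt% = 112.154 / 824.969 × 100 = 13.59%.

13.59 wt%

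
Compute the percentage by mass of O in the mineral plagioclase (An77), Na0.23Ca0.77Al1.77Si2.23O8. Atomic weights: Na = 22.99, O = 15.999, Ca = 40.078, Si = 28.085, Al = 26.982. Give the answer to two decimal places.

46.62 wt%

M(Na0.23Ca0.77Al1.77Si2.23O8) = 274.527 g/mol.
O contributes 8 × 15.999 = 127.992 g per mole.
127.992/274.527 = 0.4662 → 46.62%.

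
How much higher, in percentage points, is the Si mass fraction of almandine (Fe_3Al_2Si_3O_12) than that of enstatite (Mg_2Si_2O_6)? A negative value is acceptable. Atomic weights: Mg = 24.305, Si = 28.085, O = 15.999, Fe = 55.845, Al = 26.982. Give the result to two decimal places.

-11.05 percentage points

First mineral: 84.255 g Si in 497.742 g formula = 16.93 wt% Si.
Second mineral: 56.170 g Si in 200.774 g formula = 27.98 wt% Si.
16.93% − 27.98% gives a difference of -11.05 percentage points.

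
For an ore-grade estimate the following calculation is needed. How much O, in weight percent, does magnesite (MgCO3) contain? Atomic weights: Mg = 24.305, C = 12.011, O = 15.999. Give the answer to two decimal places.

Molar mass of MgCO3: 1·24.305 + 1·12.011 + 3·15.999 = 84.313 g/mol.
Mass of O per formula unit: 3 × 15.999 = 47.997 g.
Weight fraction O = 47.997 / 84.313 = 0.5693.

56.93 weight percent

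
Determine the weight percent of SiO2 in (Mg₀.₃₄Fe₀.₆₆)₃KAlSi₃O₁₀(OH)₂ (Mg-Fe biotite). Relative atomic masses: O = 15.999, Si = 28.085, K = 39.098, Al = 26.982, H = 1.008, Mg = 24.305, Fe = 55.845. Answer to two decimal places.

37.58 wt%

Formula mass = 479.703 g/mol.
3 Si → 3.0000 mol SiO2 per formula unit; M(SiO2) = 60.083, so SiO2 mass = 180.249 g.
180.249/479.703 × 100 = 37.58 wt%.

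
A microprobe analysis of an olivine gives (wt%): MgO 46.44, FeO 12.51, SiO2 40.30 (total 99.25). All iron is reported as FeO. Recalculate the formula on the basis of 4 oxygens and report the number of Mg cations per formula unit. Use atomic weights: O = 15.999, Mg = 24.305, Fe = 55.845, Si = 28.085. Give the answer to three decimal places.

1.728 Mg apfu

46.44 wt% MgO ÷ 40.304 g/mol = 1.15224 mol, giving 1.15224 Mg and 1.15224 O.
12.51 wt% FeO ÷ 71.844 g/mol = 0.17413 mol, giving 0.17413 Fe and 0.17413 O.
40.30 wt% SiO2 ÷ 60.083 g/mol = 0.67074 mol, giving 0.67074 Si and 1.34148 O.
Oxygen sums to 2.66785; scaling by 4/2.66785 = 1.49933 puts the formula on 4 O.
Mg: 1.15224 × 1.49933 = 1.728 atoms per formula unit.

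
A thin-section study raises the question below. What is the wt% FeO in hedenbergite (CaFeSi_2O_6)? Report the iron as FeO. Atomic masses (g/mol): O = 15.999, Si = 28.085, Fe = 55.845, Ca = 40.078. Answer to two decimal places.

M(CaFeSi_2O_6) = 248.087 g/mol; M(FeO) = 71.844 g/mol.
Moles FeO per formula unit = 1 Fe ÷ 1 = 1.0000.
FeO fraction = (1.0000 × 71.844) / 248.087 = 71.844/248.087 = 0.2896.

28.96 wt%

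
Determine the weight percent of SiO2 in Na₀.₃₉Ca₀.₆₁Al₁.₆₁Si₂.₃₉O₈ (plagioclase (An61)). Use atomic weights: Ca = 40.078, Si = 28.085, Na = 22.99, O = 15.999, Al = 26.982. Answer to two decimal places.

52.80 wt%

Formula mass = 271.970 g/mol.
2.39 Si → 2.3900 mol SiO2 per formula unit; M(SiO2) = 60.083, so SiO2 mass = 143.598 g.
143.598/271.970 × 100 = 52.80 wt%.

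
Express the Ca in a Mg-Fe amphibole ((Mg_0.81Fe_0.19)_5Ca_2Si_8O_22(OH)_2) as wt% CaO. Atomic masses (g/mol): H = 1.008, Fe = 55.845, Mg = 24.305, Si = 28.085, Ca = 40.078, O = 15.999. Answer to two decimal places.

13.31 wt%

M((Mg_0.81Fe_0.19)_5Ca_2Si_8O_22(OH)_2) = 842.316 g/mol; M(CaO) = 56.077 g/mol.
Moles CaO per formula unit = 2 Ca ÷ 1 = 2.0000.
CaO fraction = (2.0000 × 56.077) / 842.316 = 112.154/842.316 = 0.1331.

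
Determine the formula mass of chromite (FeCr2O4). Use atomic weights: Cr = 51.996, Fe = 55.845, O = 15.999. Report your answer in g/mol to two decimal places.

Fe: 1 × 55.845 = 55.8450
Cr: 2 × 51.996 = 103.9920
O: 4 × 15.999 = 63.9960
Summing the contributions gives the formula mass.

223.83 g/mol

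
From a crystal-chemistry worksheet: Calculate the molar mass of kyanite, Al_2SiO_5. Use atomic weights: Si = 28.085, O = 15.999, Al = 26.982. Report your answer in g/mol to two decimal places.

Al: 2 × 26.982 = 53.9640
Si: 1 × 28.085 = 28.0850
O: 5 × 15.999 = 79.9950
Summing the contributions gives the formula mass.

162.04 g/mol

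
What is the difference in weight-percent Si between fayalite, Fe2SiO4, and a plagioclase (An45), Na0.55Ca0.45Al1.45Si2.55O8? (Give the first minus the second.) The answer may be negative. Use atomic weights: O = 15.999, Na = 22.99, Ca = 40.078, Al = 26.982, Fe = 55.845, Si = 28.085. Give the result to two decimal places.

Si in Fe2SiO4: molar mass 203.771 g/mol; 1×28.085 = 28.085 g → 13.78 wt%.
Si in Na0.55Ca0.45Al1.45Si2.55O8: molar mass 269.412 g/mol; 2.55×28.085 = 71.617 g → 26.58 wt%.
Difference = 13.78 − 26.58 = -12.80 percentage points.

-12.80 percentage points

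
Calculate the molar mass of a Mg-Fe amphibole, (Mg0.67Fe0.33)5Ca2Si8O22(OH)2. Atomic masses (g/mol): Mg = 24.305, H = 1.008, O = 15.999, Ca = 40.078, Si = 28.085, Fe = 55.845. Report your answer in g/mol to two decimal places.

864.39 g/mol

M = 3.35*24.305 + 1.65*55.845 + 2*40.078 + 8*28.085 + 24*15.999 + 2*1.008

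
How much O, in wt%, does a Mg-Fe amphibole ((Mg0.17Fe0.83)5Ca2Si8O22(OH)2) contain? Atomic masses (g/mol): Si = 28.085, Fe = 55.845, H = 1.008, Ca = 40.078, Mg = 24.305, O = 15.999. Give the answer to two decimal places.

Molar mass of (Mg0.17Fe0.83)5Ca2Si8O22(OH)2: 0.85*24.305 + 4.15*55.845 + 2*40.078 + 8*28.085 + 24*15.999 + 2*1.008 = 943.244 g/mol.
Mass of O per formula unit: 24 × 15.999 = 383.976 g.
Weight fraction O = 383.976 / 943.244 = 0.4071.

40.71 wt%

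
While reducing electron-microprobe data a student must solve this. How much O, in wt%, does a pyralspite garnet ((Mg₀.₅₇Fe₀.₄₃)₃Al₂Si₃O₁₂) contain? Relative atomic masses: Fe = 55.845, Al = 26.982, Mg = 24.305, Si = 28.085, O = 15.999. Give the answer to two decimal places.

Molar mass of (Mg₀.₅₇Fe₀.₄₃)₃Al₂Si₃O₁₂: 1.71*24.305 + 1.29*55.845 + 2*26.982 + 3*28.085 + 12*15.999 = 443.809 g/mol.
Mass of O per formula unit: 12 × 15.999 = 191.988 g.
Weight fraction O = 191.988 / 443.809 = 0.4326.

43.26 wt%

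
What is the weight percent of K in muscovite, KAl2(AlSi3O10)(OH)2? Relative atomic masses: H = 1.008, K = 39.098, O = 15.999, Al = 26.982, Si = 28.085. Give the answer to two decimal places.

Formula mass = 1×39.098 + 3×26.982 + 3×28.085 + 12×15.999 + 2×1.008 = 398.303 g/mol, of which 39.098 g is K.
So K makes up 39.098/398.303 = 0.0982 of the mass, i.e. 9.82%.

9.82 wt%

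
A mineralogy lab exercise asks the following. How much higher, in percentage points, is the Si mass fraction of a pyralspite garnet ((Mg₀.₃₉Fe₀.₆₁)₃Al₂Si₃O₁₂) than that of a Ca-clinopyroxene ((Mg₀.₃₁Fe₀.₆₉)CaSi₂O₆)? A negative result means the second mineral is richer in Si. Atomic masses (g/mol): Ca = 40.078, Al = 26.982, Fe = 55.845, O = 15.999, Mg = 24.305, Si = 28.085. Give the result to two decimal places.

First mineral: 84.255 g Si in 460.840 g formula = 18.28 wt% Si.
Second mineral: 56.170 g Si in 238.310 g formula = 23.57 wt% Si.
18.28% − 23.57% gives a difference of -5.29 percentage points.

-5.29 percentage points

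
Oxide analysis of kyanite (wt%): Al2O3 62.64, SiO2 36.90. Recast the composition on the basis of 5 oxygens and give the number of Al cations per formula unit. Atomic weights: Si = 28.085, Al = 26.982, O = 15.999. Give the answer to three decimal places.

2.000 Al apfu

Al2O3: 62.64/101.961 = 0.61435 mol → 1.22870 mol Al, 1.84305 mol O.
SiO2: 36.90/60.083 = 0.61415 mol → 0.61415 mol Si, 1.22830 mol O.
Total oxygen = 3.07135 mol. Normalization factor = 5/3.07135 = 1.62795.
Al per 5 O = 1.22870 × 1.62795 = 2.000.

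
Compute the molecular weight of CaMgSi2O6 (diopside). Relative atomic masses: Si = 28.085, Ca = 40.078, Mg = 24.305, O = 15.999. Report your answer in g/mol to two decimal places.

M = 1·40.078 + 1·24.305 + 2·28.085 + 6·15.999

216.55 g/mol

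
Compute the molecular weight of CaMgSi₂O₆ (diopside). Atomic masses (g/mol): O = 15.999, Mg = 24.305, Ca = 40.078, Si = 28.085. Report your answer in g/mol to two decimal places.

M = 1×40.078 + 1×24.305 + 2×28.085 + 6×15.999

216.55 g/mol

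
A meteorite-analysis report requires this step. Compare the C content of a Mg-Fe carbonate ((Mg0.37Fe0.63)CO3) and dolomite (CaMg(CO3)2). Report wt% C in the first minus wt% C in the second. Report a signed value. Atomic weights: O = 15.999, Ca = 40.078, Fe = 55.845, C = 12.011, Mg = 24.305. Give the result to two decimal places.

First mineral: 12.011 g C in 104.183 g formula = 11.53 wt% C.
Second mineral: 24.022 g C in 184.399 g formula = 13.03 wt% C.
11.53% − 13.03% gives a difference of -1.50 percentage points.

-1.50 percentage points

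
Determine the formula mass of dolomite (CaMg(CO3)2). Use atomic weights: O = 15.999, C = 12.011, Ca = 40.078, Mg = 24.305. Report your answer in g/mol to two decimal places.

184.40 g/mol

M = 1*40.078 + 1*24.305 + 2*12.011 + 6*15.999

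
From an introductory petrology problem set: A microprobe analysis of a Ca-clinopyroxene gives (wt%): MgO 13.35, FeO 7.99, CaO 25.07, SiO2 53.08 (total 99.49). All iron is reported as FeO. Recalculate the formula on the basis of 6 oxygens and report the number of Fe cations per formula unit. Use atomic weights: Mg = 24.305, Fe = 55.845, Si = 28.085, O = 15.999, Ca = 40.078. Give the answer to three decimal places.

13.35 wt% MgO ÷ 40.304 g/mol = 0.33123 mol, giving 0.33123 Mg and 0.33123 O.
7.99 wt% FeO ÷ 71.844 g/mol = 0.11121 mol, giving 0.11121 Fe and 0.11121 O.
25.07 wt% CaO ÷ 56.077 g/mol = 0.44706 mol, giving 0.44706 Ca and 0.44706 O.
53.08 wt% SiO2 ÷ 60.083 g/mol = 0.88344 mol, giving 0.88344 Si and 1.76688 O.
Oxygen sums to 2.65638; scaling by 6/2.65638 = 2.25871 puts the formula on 6 O.
Fe: 0.11121 × 2.25871 = 0.251 atoms per formula unit.

0.251 Fe apfu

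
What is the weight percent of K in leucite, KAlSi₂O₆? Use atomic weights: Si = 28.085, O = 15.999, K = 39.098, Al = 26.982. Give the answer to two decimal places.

17.91 wt%

Formula mass = 1·39.098 + 1·26.982 + 2·28.085 + 6·15.999 = 218.244 g/mol, of which 39.098 g is K.
So K makes up 39.098/218.244 = 0.1791 of the mass, i.e. 17.91%.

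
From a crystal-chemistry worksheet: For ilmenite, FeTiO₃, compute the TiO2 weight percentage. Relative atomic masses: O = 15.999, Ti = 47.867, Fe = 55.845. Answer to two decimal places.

Formula mass = 151.709 g/mol.
1 Ti → 1.0000 mol TiO2 per formula unit; M(TiO2) = 79.865, so TiO2 mass = 79.865 g.
79.865/151.709 × 100 = 52.64 wt%.

52.64 wt%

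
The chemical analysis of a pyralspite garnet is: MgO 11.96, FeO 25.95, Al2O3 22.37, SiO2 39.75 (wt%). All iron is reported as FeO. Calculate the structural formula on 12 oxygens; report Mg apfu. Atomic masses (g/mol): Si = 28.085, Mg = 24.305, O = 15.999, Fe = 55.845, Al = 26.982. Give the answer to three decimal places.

MgO (M=40.304): mol = 0.29674; Mg = 0.29674, O = 0.29674.
FeO (M=71.844): mol = 0.36120; Fe = 0.36120, O = 0.36120.
Al2O3 (M=101.961): mol = 0.21940; Al = 0.43880, O = 0.65820.
SiO2 (M=60.083): mol = 0.66158; Si = 0.66158, O = 1.32316.
ΣO = 2.63930; factor = 12/ΣO = 4.54666.
Mg apfu = 0.29674 × 4.54666 = 1.349.

1.349 Mg apfu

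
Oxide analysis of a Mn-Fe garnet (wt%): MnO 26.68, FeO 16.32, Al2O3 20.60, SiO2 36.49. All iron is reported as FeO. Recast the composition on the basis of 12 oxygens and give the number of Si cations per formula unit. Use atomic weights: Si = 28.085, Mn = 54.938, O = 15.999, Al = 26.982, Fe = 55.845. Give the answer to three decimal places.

MnO (M=70.937): mol = 0.37611; Mn = 0.37611, O = 0.37611.
FeO (M=71.844): mol = 0.22716; Fe = 0.22716, O = 0.22716.
Al2O3 (M=101.961): mol = 0.20204; Al = 0.40408, O = 0.60612.
SiO2 (M=60.083): mol = 0.60733; Si = 0.60733, O = 1.21466.
ΣO = 2.42405; factor = 12/ΣO = 4.95039.
Si apfu = 0.60733 × 4.95039 = 3.007.

3.007 Si apfu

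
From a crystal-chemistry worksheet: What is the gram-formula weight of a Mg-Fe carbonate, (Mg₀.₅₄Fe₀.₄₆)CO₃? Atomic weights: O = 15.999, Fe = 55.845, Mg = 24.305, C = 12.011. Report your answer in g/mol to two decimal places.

The formula mass is the sum 0.54×24.305 + 0.46×55.845 + 1×12.011 + 3×15.999.

98.82 g/mol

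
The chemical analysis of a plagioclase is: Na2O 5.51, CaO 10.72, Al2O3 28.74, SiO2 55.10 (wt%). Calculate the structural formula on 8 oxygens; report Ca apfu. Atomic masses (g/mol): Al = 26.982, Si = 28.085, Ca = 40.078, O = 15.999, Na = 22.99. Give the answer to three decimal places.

Na2O (M=61.979): mol = 0.08890; Na = 0.17780, O = 0.08890.
CaO (M=56.077): mol = 0.19117; Ca = 0.19117, O = 0.19117.
Al2O3 (M=101.961): mol = 0.28187; Al = 0.56374, O = 0.84561.
SiO2 (M=60.083): mol = 0.91706; Si = 0.91706, O = 1.83412.
ΣO = 2.95980; factor = 8/ΣO = 2.70289.
Ca apfu = 0.19117 × 2.70289 = 0.517.

0.517 Ca apfu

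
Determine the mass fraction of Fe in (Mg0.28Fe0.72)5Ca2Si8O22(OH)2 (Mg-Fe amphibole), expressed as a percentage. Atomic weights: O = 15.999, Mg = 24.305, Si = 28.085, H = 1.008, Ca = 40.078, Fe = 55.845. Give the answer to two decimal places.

21.71 weight percent

M((Mg0.28Fe0.72)5Ca2Si8O22(OH)2) = 925.897 g/mol.
Fe contributes 3.60 × 55.845 = 201.042 g per mole.
201.042/925.897 = 0.2171 → 21.71%.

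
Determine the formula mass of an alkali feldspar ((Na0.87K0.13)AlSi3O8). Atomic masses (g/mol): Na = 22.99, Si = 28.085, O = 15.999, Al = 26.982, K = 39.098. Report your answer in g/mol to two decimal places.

The formula mass is the sum 0.87×22.99 + 0.13×39.098 + 1×26.982 + 3×28.085 + 8×15.999.

264.31 g/mol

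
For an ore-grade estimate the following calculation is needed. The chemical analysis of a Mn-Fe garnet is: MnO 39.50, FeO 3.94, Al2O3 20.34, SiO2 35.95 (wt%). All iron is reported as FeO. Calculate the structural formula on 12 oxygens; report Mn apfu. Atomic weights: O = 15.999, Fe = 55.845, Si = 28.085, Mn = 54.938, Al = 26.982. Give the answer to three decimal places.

MnO: 39.50/70.937 = 0.55683 mol → 0.55683 mol Mn, 0.55683 mol O.
FeO: 3.94/71.844 = 0.05484 mol → 0.05484 mol Fe, 0.05484 mol O.
Al2O3: 20.34/101.961 = 0.19949 mol → 0.39898 mol Al, 0.59847 mol O.
SiO2: 35.95/60.083 = 0.59834 mol → 0.59834 mol Si, 1.19668 mol O.
Total oxygen = 2.40682 mol. Normalization factor = 12/2.40682 = 4.98583.
Mn per 12 O = 0.55683 × 4.98583 = 2.776.

2.776 Mn apfu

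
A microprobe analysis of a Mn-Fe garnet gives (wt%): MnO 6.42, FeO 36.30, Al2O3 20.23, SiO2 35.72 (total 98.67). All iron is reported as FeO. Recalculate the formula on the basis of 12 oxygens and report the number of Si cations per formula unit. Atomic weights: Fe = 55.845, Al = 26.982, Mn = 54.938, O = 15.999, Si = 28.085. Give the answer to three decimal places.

2.998 Si apfu

MnO: 6.42/70.937 = 0.09050 mol → 0.09050 mol Mn, 0.09050 mol O.
FeO: 36.30/71.844 = 0.50526 mol → 0.50526 mol Fe, 0.50526 mol O.
Al2O3: 20.23/101.961 = 0.19841 mol → 0.39682 mol Al, 0.59523 mol O.
SiO2: 35.72/60.083 = 0.59451 mol → 0.59451 mol Si, 1.18902 mol O.
Total oxygen = 2.38001 mol. Normalization factor = 12/2.38001 = 5.04200.
Si per 12 O = 0.59451 × 5.04200 = 2.998.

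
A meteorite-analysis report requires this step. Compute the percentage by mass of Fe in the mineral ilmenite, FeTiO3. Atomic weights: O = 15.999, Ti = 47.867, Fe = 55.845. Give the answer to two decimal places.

Formula mass = 1·55.845 + 1·47.867 + 3·15.999 = 151.709 g/mol, of which 55.845 g is Fe.
So Fe makes up 55.845/151.709 = 0.3681 of the mass, i.e. 36.81%.

36.81 weight percent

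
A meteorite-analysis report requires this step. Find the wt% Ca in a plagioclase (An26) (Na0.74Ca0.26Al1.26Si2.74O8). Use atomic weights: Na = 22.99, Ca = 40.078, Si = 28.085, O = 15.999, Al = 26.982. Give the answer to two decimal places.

3.91 mass %

M(Na0.74Ca0.26Al1.26Si2.74O8) = 266.375 g/mol.
Ca contributes 0.26 × 40.078 = 10.420 g per mole.
10.420/266.375 = 0.0391 → 3.91%.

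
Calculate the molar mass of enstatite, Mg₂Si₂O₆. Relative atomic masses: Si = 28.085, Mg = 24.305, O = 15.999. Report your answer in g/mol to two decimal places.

200.77 g/mol

Mg: 2 × 24.305 = 48.6100
Si: 2 × 28.085 = 56.1700
O: 6 × 15.999 = 95.9940
Summing the contributions gives the formula mass.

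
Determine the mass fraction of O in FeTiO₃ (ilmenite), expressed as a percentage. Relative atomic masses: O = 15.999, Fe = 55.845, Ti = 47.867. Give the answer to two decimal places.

M(FeTiO₃) = 151.709 g/mol.
O contributes 3 × 15.999 = 47.997 g per mole.
47.997/151.709 = 0.3164 → 31.64%.

31.64 mass %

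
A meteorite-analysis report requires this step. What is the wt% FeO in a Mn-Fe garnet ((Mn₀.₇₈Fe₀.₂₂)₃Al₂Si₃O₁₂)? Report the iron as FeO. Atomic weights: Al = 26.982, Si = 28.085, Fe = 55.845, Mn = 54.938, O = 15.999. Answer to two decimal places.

9.57 wt%

Molar mass of (Mn₀.₇₈Fe₀.₂₂)₃Al₂Si₃O₁₂ = 2.34·54.938 + 0.66·55.845 + 2·26.982 + 3·28.085 + 12·15.999 = 495.620 g/mol.
Each formula unit contains 0.66 Fe, equivalent to 0.66/1 = 0.6600 mol FeO.
M(FeO) = 1×55.845 + 1×15.999 = 71.844 g/mol.
Mass of FeO per formula unit = 0.6600 × 71.844 = 47.417 g.
FeO wt% = 47.417 / 495.620 × 100 = 9.57%.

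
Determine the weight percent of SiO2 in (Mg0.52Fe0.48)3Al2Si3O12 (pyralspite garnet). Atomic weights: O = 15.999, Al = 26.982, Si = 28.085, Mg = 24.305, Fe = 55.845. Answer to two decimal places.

Molar mass of (Mg0.52Fe0.48)3Al2Si3O12 = 1.56·24.305 + 1.44·55.845 + 2·26.982 + 3·28.085 + 12·15.999 = 448.540 g/mol.
Each formula unit contains 3 Si, equivalent to 3/1 = 3.0000 mol SiO2.
M(SiO2) = 1×28.085 + 2×15.999 = 60.083 g/mol.
Mass of SiO2 per formula unit = 3.0000 × 60.083 = 180.249 g.
SiO2 wt% = 180.249 / 448.540 × 100 = 40.19%.

40.19 wt%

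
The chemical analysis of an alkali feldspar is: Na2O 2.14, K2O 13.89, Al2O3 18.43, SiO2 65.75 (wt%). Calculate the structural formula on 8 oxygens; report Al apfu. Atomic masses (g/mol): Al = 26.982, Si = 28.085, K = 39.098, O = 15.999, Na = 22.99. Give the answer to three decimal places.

0.993 Al apfu

Na2O: 2.14/61.979 = 0.03453 mol → 0.06906 mol Na, 0.03453 mol O.
K2O: 13.89/94.195 = 0.14746 mol → 0.29492 mol K, 0.14746 mol O.
Al2O3: 18.43/101.961 = 0.18076 mol → 0.36152 mol Al, 0.54228 mol O.
SiO2: 65.75/60.083 = 1.09432 mol → 1.09432 mol Si, 2.18864 mol O.
Total oxygen = 2.91291 mol. Normalization factor = 8/2.91291 = 2.74639.
Al per 8 O = 0.36152 × 2.74639 = 0.993.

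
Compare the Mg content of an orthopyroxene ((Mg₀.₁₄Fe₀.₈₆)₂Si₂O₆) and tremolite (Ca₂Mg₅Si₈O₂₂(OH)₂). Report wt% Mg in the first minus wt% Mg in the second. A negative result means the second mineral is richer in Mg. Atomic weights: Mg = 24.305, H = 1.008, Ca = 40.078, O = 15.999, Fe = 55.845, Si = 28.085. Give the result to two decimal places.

-12.29 percentage points

First mineral: 6.805 g Mg in 255.023 g formula = 2.67 wt% Mg.
Second mineral: 121.525 g Mg in 812.353 g formula = 14.96 wt% Mg.
2.67% − 14.96% gives a difference of -12.29 percentage points.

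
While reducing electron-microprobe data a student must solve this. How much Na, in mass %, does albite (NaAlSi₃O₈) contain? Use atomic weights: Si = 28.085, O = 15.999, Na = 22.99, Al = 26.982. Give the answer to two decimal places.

Formula mass = 1×22.99 + 1×26.982 + 3×28.085 + 8×15.999 = 262.219 g/mol, of which 22.990 g is Na.
So Na makes up 22.990/262.219 = 0.0877 of the mass, i.e. 8.77%.

8.77 mass %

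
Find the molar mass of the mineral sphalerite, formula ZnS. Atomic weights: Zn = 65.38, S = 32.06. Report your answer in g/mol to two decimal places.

The formula mass is the sum 1×65.38 + 1×32.06.

97.44 g/mol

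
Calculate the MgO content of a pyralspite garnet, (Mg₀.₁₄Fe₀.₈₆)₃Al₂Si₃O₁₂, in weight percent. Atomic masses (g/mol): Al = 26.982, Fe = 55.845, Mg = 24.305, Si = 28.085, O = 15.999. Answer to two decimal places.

3.49 wt%

Molar mass of (Mg₀.₁₄Fe₀.₈₆)₃Al₂Si₃O₁₂ = 0.42×24.305 + 2.58×55.845 + 2×26.982 + 3×28.085 + 12×15.999 = 484.495 g/mol.
Each formula unit contains 0.42 Mg, equivalent to 0.42/1 = 0.4200 mol MgO.
M(MgO) = 1×24.305 + 1×15.999 = 40.304 g/mol.
Mass of MgO per formula unit = 0.4200 × 40.304 = 16.928 g.
MgO wt% = 16.928 / 484.495 × 100 = 3.49%.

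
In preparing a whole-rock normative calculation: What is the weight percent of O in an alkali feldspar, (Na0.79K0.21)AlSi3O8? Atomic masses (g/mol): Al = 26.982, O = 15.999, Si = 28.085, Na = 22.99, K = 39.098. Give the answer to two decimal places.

Molar mass of (Na0.79K0.21)AlSi3O8: 0.79·22.99 + 0.21·39.098 + 1·26.982 + 3·28.085 + 8·15.999 = 265.602 g/mol.
Mass of O per formula unit: 8 × 15.999 = 127.992 g.
Weight fraction O = 127.992 / 265.602 = 0.4819.

48.19 mass %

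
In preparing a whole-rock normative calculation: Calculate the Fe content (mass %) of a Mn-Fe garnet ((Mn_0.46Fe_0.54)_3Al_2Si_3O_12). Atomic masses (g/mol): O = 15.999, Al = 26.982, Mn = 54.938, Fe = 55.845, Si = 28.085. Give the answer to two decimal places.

Formula mass = 1.38*54.938 + 1.62*55.845 + 2*26.982 + 3*28.085 + 12*15.999 = 496.490 g/mol, of which 90.469 g is Fe.
So Fe makes up 90.469/496.490 = 0.1822 of the mass, i.e. 18.22%.

18.22 mass %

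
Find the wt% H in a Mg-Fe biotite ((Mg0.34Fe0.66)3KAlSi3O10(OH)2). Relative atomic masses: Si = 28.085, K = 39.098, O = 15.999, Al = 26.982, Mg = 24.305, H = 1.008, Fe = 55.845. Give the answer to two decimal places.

0.42 weight percent

M((Mg0.34Fe0.66)3KAlSi3O10(OH)2) = 479.703 g/mol.
H contributes 2 × 1.008 = 2.016 g per mole.
2.016/479.703 = 0.0042 → 0.42%.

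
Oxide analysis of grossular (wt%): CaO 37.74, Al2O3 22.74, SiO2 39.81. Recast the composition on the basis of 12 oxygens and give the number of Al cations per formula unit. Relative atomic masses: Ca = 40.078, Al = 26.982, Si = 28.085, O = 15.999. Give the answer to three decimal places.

CaO (M=56.077): mol = 0.67300; Ca = 0.67300, O = 0.67300.
Al2O3 (M=101.961): mol = 0.22303; Al = 0.44606, O = 0.66909.
SiO2 (M=60.083): mol = 0.66258; Si = 0.66258, O = 1.32516.
ΣO = 2.66725; factor = 12/ΣO = 4.49902.
Al apfu = 0.44606 × 4.49902 = 2.007.

2.007 Al apfu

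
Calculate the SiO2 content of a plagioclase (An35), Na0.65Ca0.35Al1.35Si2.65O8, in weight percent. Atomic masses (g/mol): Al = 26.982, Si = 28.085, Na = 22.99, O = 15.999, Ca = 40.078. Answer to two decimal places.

M(Na0.65Ca0.35Al1.35Si2.65O8) = 267.814 g/mol; M(SiO2) = 60.083 g/mol.
Moles SiO2 per formula unit = 2.65 Si ÷ 1 = 2.6500.
SiO2 fraction = (2.6500 × 60.083) / 267.814 = 159.220/267.814 = 0.5945.

59.45 wt%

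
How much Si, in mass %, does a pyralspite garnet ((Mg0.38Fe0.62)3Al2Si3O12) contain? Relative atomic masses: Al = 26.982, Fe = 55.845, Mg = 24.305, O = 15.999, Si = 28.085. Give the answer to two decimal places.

Molar mass of (Mg0.38Fe0.62)3Al2Si3O12: 1.14×24.305 + 1.86×55.845 + 2×26.982 + 3×28.085 + 12×15.999 = 461.786 g/mol.
Mass of Si per formula unit: 3 × 28.085 = 84.255 g.
Weight fraction Si = 84.255 / 461.786 = 0.1825.

18.25 mass %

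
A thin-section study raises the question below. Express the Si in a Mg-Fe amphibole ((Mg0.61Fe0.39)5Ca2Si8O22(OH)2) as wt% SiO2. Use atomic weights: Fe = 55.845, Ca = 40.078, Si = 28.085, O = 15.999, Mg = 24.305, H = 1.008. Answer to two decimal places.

55.00 wt%

Molar mass of (Mg0.61Fe0.39)5Ca2Si8O22(OH)2 = 3.05×24.305 + 1.95×55.845 + 2×40.078 + 8×28.085 + 24×15.999 + 2×1.008 = 873.856 g/mol.
Each formula unit contains 8 Si, equivalent to 8/1 = 8.0000 mol SiO2.
M(SiO2) = 1×28.085 + 2×15.999 = 60.083 g/mol.
Mass of SiO2 per formula unit = 8.0000 × 60.083 = 480.664 g.
SiO2 wt% = 480.664 / 873.856 × 100 = 55.00%.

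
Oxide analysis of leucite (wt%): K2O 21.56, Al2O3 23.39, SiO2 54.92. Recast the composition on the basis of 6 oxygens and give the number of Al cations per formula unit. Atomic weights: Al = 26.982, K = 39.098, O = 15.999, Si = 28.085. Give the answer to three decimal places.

1.003 Al apfu

K2O: 21.56/94.195 = 0.22889 mol → 0.45778 mol K, 0.22889 mol O.
Al2O3: 23.39/101.961 = 0.22940 mol → 0.45880 mol Al, 0.68820 mol O.
SiO2: 54.92/60.083 = 0.91407 mol → 0.91407 mol Si, 1.82814 mol O.
Total oxygen = 2.74523 mol. Normalization factor = 6/2.74523 = 2.18561.
Al per 6 O = 0.45880 × 2.18561 = 1.003.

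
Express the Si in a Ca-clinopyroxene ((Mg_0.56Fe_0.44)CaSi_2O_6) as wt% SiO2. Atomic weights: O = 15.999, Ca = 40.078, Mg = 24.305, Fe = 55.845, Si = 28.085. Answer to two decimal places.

Molar mass of (Mg_0.56Fe_0.44)CaSi_2O_6 = 0.56*24.305 + 0.44*55.845 + 1*40.078 + 2*28.085 + 6*15.999 = 230.425 g/mol.
Each formula unit contains 2 Si, equivalent to 2/1 = 2.0000 mol SiO2.
M(SiO2) = 1×28.085 + 2×15.999 = 60.083 g/mol.
Mass of SiO2 per formula unit = 2.0000 × 60.083 = 120.166 g.
SiO2 wt% = 120.166 / 230.425 × 100 = 52.15%.

52.15 wt%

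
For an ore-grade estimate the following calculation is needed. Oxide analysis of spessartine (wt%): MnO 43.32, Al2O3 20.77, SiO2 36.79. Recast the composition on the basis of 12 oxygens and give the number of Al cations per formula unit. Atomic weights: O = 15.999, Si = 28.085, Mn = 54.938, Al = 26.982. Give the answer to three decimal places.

MnO (M=70.937): mol = 0.61068; Mn = 0.61068, O = 0.61068.
Al2O3 (M=101.961): mol = 0.20371; Al = 0.40742, O = 0.61113.
SiO2 (M=60.083): mol = 0.61232; Si = 0.61232, O = 1.22464.
ΣO = 2.44645; factor = 12/ΣO = 4.90507.
Al apfu = 0.40742 × 4.90507 = 1.998.

1.998 Al apfu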